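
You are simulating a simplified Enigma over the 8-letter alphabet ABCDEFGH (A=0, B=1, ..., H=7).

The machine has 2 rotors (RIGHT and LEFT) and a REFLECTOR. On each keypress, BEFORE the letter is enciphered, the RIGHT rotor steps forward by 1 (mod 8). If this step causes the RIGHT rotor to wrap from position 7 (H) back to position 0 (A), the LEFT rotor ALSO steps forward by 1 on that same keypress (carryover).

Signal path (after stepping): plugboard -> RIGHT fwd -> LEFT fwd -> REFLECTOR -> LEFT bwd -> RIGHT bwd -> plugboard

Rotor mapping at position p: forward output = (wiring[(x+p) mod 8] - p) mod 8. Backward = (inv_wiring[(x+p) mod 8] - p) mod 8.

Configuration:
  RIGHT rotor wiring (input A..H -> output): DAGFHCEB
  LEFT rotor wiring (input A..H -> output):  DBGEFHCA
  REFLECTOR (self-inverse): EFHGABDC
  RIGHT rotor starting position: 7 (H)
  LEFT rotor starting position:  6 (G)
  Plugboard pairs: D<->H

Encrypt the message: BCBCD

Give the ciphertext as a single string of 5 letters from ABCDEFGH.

Answer: GGEGB

Derivation:
Char 1 ('B'): step: R->0, L->7 (L advanced); B->plug->B->R->A->L->B->refl->F->L'->E->R'->G->plug->G
Char 2 ('C'): step: R->1, L=7; C->plug->C->R->E->L->F->refl->B->L'->A->R'->G->plug->G
Char 3 ('B'): step: R->2, L=7; B->plug->B->R->D->L->H->refl->C->L'->C->R'->E->plug->E
Char 4 ('C'): step: R->3, L=7; C->plug->C->R->H->L->D->refl->G->L'->F->R'->G->plug->G
Char 5 ('D'): step: R->4, L=7; D->plug->H->R->B->L->E->refl->A->L'->G->R'->B->plug->B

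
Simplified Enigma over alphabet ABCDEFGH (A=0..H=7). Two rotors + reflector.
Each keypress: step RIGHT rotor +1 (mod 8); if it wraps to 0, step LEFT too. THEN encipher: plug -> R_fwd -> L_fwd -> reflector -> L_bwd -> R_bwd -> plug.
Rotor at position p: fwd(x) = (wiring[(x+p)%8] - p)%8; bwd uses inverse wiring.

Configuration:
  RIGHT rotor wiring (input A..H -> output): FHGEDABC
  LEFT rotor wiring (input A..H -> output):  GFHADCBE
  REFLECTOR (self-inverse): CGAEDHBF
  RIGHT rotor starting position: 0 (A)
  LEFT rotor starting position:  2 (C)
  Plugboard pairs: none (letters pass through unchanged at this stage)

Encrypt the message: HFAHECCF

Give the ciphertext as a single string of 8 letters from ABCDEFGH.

Char 1 ('H'): step: R->1, L=2; H->plug->H->R->E->L->H->refl->F->L'->A->R'->F->plug->F
Char 2 ('F'): step: R->2, L=2; F->plug->F->R->A->L->F->refl->H->L'->E->R'->A->plug->A
Char 3 ('A'): step: R->3, L=2; A->plug->A->R->B->L->G->refl->B->L'->C->R'->F->plug->F
Char 4 ('H'): step: R->4, L=2; H->plug->H->R->A->L->F->refl->H->L'->E->R'->B->plug->B
Char 5 ('E'): step: R->5, L=2; E->plug->E->R->C->L->B->refl->G->L'->B->R'->F->plug->F
Char 6 ('C'): step: R->6, L=2; C->plug->C->R->H->L->D->refl->E->L'->G->R'->F->plug->F
Char 7 ('C'): step: R->7, L=2; C->plug->C->R->A->L->F->refl->H->L'->E->R'->F->plug->F
Char 8 ('F'): step: R->0, L->3 (L advanced); F->plug->F->R->A->L->F->refl->H->L'->C->R'->H->plug->H

Answer: FAFBFFFH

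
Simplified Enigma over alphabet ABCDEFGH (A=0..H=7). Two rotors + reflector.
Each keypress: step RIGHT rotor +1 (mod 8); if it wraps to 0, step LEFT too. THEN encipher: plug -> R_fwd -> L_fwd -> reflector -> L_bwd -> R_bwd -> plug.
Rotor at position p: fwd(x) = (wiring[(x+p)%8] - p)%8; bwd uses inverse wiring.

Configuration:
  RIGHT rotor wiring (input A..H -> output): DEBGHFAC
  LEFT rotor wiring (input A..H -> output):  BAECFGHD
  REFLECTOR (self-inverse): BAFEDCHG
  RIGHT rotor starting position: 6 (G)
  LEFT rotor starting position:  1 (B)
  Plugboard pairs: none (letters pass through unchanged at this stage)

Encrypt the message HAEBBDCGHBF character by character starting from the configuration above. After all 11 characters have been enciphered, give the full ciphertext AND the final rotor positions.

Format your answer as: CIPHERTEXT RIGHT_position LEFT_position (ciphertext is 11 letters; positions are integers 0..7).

Char 1 ('H'): step: R->7, L=1; H->plug->H->R->B->L->D->refl->E->L'->D->R'->A->plug->A
Char 2 ('A'): step: R->0, L->2 (L advanced); A->plug->A->R->D->L->E->refl->D->L'->C->R'->H->plug->H
Char 3 ('E'): step: R->1, L=2; E->plug->E->R->E->L->F->refl->C->L'->A->R'->B->plug->B
Char 4 ('B'): step: R->2, L=2; B->plug->B->R->E->L->F->refl->C->L'->A->R'->F->plug->F
Char 5 ('B'): step: R->3, L=2; B->plug->B->R->E->L->F->refl->C->L'->A->R'->F->plug->F
Char 6 ('D'): step: R->4, L=2; D->plug->D->R->G->L->H->refl->G->L'->H->R'->E->plug->E
Char 7 ('C'): step: R->5, L=2; C->plug->C->R->F->L->B->refl->A->L'->B->R'->G->plug->G
Char 8 ('G'): step: R->6, L=2; G->plug->G->R->B->L->A->refl->B->L'->F->R'->C->plug->C
Char 9 ('H'): step: R->7, L=2; H->plug->H->R->B->L->A->refl->B->L'->F->R'->C->plug->C
Char 10 ('B'): step: R->0, L->3 (L advanced); B->plug->B->R->E->L->A->refl->B->L'->H->R'->E->plug->E
Char 11 ('F'): step: R->1, L=3; F->plug->F->R->H->L->B->refl->A->L'->E->R'->E->plug->E
Final: ciphertext=AHBFFEGCCEE, RIGHT=1, LEFT=3

Answer: AHBFFEGCCEE 1 3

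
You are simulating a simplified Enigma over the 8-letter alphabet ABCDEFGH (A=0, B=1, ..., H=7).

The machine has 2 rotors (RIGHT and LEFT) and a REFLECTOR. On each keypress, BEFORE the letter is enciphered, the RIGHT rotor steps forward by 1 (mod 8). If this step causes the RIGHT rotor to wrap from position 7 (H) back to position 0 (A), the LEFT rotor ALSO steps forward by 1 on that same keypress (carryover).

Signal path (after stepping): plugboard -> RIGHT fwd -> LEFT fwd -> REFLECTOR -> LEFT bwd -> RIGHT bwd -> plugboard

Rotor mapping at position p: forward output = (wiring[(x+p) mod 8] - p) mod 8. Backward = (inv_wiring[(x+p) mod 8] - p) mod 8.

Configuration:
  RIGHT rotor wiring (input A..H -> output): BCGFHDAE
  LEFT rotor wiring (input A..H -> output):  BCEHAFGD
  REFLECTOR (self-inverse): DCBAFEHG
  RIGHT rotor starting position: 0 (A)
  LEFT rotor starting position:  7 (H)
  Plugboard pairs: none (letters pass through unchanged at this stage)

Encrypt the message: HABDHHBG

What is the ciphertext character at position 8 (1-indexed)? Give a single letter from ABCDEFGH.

Char 1 ('H'): step: R->1, L=7; H->plug->H->R->A->L->E->refl->F->L'->D->R'->G->plug->G
Char 2 ('A'): step: R->2, L=7; A->plug->A->R->E->L->A->refl->D->L'->C->R'->F->plug->F
Char 3 ('B'): step: R->3, L=7; B->plug->B->R->E->L->A->refl->D->L'->C->R'->A->plug->A
Char 4 ('D'): step: R->4, L=7; D->plug->D->R->A->L->E->refl->F->L'->D->R'->A->plug->A
Char 5 ('H'): step: R->5, L=7; H->plug->H->R->C->L->D->refl->A->L'->E->R'->D->plug->D
Char 6 ('H'): step: R->6, L=7; H->plug->H->R->F->L->B->refl->C->L'->B->R'->G->plug->G
Char 7 ('B'): step: R->7, L=7; B->plug->B->R->C->L->D->refl->A->L'->E->R'->G->plug->G
Char 8 ('G'): step: R->0, L->0 (L advanced); G->plug->G->R->A->L->B->refl->C->L'->B->R'->A->plug->A

A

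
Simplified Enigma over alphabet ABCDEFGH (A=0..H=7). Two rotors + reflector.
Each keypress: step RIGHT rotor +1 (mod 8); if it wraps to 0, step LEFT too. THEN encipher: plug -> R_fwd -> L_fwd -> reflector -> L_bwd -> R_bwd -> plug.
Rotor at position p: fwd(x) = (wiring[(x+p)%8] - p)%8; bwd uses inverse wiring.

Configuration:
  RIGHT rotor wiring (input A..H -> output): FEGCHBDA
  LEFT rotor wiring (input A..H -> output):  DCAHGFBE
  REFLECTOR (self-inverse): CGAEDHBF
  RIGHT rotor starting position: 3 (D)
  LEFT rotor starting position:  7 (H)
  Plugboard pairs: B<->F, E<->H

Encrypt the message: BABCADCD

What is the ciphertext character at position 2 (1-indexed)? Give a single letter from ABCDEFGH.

Char 1 ('B'): step: R->4, L=7; B->plug->F->R->A->L->F->refl->H->L'->F->R'->B->plug->F
Char 2 ('A'): step: R->5, L=7; A->plug->A->R->E->L->A->refl->C->L'->H->R'->E->plug->H

H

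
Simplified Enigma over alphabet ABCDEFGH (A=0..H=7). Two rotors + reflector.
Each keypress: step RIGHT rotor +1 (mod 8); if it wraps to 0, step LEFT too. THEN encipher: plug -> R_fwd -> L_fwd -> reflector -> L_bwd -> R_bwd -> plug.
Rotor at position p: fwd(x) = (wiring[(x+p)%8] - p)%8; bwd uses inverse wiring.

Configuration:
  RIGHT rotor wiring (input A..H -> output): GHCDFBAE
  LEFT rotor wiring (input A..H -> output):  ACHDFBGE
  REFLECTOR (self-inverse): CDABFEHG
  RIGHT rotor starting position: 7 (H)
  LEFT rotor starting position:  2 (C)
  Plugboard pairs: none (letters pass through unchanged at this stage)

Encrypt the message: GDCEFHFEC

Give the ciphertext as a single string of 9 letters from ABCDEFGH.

Char 1 ('G'): step: R->0, L->3 (L advanced); G->plug->G->R->A->L->A->refl->C->L'->B->R'->F->plug->F
Char 2 ('D'): step: R->1, L=3; D->plug->D->R->E->L->B->refl->D->L'->D->R'->G->plug->G
Char 3 ('C'): step: R->2, L=3; C->plug->C->R->D->L->D->refl->B->L'->E->R'->G->plug->G
Char 4 ('E'): step: R->3, L=3; E->plug->E->R->B->L->C->refl->A->L'->A->R'->A->plug->A
Char 5 ('F'): step: R->4, L=3; F->plug->F->R->D->L->D->refl->B->L'->E->R'->C->plug->C
Char 6 ('H'): step: R->5, L=3; H->plug->H->R->A->L->A->refl->C->L'->B->R'->D->plug->D
Char 7 ('F'): step: R->6, L=3; F->plug->F->R->F->L->F->refl->E->L'->H->R'->G->plug->G
Char 8 ('E'): step: R->7, L=3; E->plug->E->R->E->L->B->refl->D->L'->D->R'->D->plug->D
Char 9 ('C'): step: R->0, L->4 (L advanced); C->plug->C->R->C->L->C->refl->A->L'->D->R'->D->plug->D

Answer: FGGACDGDD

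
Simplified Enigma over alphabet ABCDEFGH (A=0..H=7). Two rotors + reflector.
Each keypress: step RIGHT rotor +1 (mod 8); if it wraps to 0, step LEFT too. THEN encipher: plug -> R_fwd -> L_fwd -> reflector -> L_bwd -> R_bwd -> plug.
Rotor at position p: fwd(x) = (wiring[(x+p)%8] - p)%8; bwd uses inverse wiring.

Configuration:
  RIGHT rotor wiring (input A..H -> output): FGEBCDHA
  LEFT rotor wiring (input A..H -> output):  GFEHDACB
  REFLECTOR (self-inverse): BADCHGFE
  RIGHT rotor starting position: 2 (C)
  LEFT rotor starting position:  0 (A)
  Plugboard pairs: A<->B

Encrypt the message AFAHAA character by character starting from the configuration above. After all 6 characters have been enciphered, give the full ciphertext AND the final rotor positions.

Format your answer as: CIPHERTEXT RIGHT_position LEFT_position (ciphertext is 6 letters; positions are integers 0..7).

Answer: ECCCGB 0 1

Derivation:
Char 1 ('A'): step: R->3, L=0; A->plug->B->R->H->L->B->refl->A->L'->F->R'->E->plug->E
Char 2 ('F'): step: R->4, L=0; F->plug->F->R->C->L->E->refl->H->L'->D->R'->C->plug->C
Char 3 ('A'): step: R->5, L=0; A->plug->B->R->C->L->E->refl->H->L'->D->R'->C->plug->C
Char 4 ('H'): step: R->6, L=0; H->plug->H->R->F->L->A->refl->B->L'->H->R'->C->plug->C
Char 5 ('A'): step: R->7, L=0; A->plug->B->R->G->L->C->refl->D->L'->E->R'->G->plug->G
Char 6 ('A'): step: R->0, L->1 (L advanced); A->plug->B->R->G->L->A->refl->B->L'->F->R'->A->plug->B
Final: ciphertext=ECCCGB, RIGHT=0, LEFT=1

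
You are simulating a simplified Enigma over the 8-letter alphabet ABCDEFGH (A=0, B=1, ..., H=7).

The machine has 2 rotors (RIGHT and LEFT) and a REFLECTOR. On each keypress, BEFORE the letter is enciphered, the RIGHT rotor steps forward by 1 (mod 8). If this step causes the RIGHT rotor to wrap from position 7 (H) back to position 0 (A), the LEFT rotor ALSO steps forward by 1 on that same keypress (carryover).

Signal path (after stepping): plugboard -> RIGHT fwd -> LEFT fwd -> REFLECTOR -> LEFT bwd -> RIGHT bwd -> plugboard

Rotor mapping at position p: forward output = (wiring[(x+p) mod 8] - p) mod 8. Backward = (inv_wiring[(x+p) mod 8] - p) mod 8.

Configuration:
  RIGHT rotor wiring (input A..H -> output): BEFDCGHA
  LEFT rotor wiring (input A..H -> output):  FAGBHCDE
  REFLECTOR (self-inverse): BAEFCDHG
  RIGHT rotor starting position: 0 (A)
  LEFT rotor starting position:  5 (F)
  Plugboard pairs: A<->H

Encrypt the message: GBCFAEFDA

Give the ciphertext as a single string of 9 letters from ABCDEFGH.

Answer: FAEDCDCGE

Derivation:
Char 1 ('G'): step: R->1, L=5; G->plug->G->R->H->L->C->refl->E->L'->G->R'->F->plug->F
Char 2 ('B'): step: R->2, L=5; B->plug->B->R->B->L->G->refl->H->L'->C->R'->H->plug->A
Char 3 ('C'): step: R->3, L=5; C->plug->C->R->D->L->A->refl->B->L'->F->R'->E->plug->E
Char 4 ('F'): step: R->4, L=5; F->plug->F->R->A->L->F->refl->D->L'->E->R'->D->plug->D
Char 5 ('A'): step: R->5, L=5; A->plug->H->R->F->L->B->refl->A->L'->D->R'->C->plug->C
Char 6 ('E'): step: R->6, L=5; E->plug->E->R->H->L->C->refl->E->L'->G->R'->D->plug->D
Char 7 ('F'): step: R->7, L=5; F->plug->F->R->D->L->A->refl->B->L'->F->R'->C->plug->C
Char 8 ('D'): step: R->0, L->6 (L advanced); D->plug->D->R->D->L->C->refl->E->L'->H->R'->G->plug->G
Char 9 ('A'): step: R->1, L=6; A->plug->H->R->A->L->F->refl->D->L'->F->R'->E->plug->E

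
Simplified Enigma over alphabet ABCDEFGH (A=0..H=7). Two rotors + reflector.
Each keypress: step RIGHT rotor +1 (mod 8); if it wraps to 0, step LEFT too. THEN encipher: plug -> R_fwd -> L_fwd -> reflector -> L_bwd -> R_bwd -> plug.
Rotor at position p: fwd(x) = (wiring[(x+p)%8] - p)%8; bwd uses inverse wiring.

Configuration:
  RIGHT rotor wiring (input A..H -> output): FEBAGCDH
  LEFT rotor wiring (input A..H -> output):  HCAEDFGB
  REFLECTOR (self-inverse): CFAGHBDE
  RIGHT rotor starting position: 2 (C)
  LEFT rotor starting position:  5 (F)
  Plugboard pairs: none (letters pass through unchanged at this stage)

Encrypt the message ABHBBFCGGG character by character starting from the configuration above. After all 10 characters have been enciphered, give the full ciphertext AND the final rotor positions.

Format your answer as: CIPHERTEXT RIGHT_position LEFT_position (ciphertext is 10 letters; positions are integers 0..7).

Answer: CAFHDEAAAE 4 6

Derivation:
Char 1 ('A'): step: R->3, L=5; A->plug->A->R->F->L->D->refl->G->L'->H->R'->C->plug->C
Char 2 ('B'): step: R->4, L=5; B->plug->B->R->G->L->H->refl->E->L'->C->R'->A->plug->A
Char 3 ('H'): step: R->5, L=5; H->plug->H->R->B->L->B->refl->F->L'->E->R'->F->plug->F
Char 4 ('B'): step: R->6, L=5; B->plug->B->R->B->L->B->refl->F->L'->E->R'->H->plug->H
Char 5 ('B'): step: R->7, L=5; B->plug->B->R->G->L->H->refl->E->L'->C->R'->D->plug->D
Char 6 ('F'): step: R->0, L->6 (L advanced); F->plug->F->R->C->L->B->refl->F->L'->G->R'->E->plug->E
Char 7 ('C'): step: R->1, L=6; C->plug->C->R->H->L->H->refl->E->L'->D->R'->A->plug->A
Char 8 ('G'): step: R->2, L=6; G->plug->G->R->D->L->E->refl->H->L'->H->R'->A->plug->A
Char 9 ('G'): step: R->3, L=6; G->plug->G->R->B->L->D->refl->G->L'->F->R'->A->plug->A
Char 10 ('G'): step: R->4, L=6; G->plug->G->R->F->L->G->refl->D->L'->B->R'->E->plug->E
Final: ciphertext=CAFHDEAAAE, RIGHT=4, LEFT=6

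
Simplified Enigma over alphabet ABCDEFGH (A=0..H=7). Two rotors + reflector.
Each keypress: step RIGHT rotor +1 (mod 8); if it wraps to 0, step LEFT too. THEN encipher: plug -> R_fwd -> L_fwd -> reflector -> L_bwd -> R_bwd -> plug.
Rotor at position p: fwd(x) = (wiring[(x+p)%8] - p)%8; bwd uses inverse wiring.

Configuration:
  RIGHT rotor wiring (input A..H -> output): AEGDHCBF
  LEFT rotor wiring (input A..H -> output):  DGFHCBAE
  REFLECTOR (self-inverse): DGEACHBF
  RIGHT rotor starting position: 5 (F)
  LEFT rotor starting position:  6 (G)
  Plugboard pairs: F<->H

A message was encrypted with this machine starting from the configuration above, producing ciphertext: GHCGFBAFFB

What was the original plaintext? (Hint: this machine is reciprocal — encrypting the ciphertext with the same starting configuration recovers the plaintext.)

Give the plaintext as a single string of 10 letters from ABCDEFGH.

Char 1 ('G'): step: R->6, L=6; G->plug->G->R->B->L->G->refl->B->L'->F->R'->F->plug->H
Char 2 ('H'): step: R->7, L=6; H->plug->F->R->A->L->C->refl->E->L'->G->R'->A->plug->A
Char 3 ('C'): step: R->0, L->7 (L advanced); C->plug->C->R->G->L->C->refl->E->L'->B->R'->G->plug->G
Char 4 ('G'): step: R->1, L=7; G->plug->G->R->E->L->A->refl->D->L'->F->R'->B->plug->B
Char 5 ('F'): step: R->2, L=7; F->plug->H->R->C->L->H->refl->F->L'->A->R'->D->plug->D
Char 6 ('B'): step: R->3, L=7; B->plug->B->R->E->L->A->refl->D->L'->F->R'->F->plug->H
Char 7 ('A'): step: R->4, L=7; A->plug->A->R->D->L->G->refl->B->L'->H->R'->H->plug->F
Char 8 ('F'): step: R->5, L=7; F->plug->H->R->C->L->H->refl->F->L'->A->R'->C->plug->C
Char 9 ('F'): step: R->6, L=7; F->plug->H->R->E->L->A->refl->D->L'->F->R'->F->plug->H
Char 10 ('B'): step: R->7, L=7; B->plug->B->R->B->L->E->refl->C->L'->G->R'->A->plug->A

Answer: HAGBDHFCHA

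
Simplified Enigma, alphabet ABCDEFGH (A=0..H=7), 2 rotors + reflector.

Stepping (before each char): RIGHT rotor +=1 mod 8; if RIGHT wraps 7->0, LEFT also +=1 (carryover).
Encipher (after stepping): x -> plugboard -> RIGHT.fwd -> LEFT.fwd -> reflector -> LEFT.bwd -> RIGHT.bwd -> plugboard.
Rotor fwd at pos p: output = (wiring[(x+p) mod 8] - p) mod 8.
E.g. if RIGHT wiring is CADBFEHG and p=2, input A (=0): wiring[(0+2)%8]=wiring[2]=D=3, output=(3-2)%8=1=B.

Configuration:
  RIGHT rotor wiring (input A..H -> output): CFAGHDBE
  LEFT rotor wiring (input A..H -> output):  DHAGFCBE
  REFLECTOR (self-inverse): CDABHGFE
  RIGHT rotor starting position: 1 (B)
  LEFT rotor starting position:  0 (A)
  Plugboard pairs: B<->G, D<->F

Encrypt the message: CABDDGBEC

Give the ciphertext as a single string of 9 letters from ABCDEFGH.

Char 1 ('C'): step: R->2, L=0; C->plug->C->R->F->L->C->refl->A->L'->C->R'->F->plug->D
Char 2 ('A'): step: R->3, L=0; A->plug->A->R->D->L->G->refl->F->L'->E->R'->B->plug->G
Char 3 ('B'): step: R->4, L=0; B->plug->G->R->E->L->F->refl->G->L'->D->R'->A->plug->A
Char 4 ('D'): step: R->5, L=0; D->plug->F->R->D->L->G->refl->F->L'->E->R'->B->plug->G
Char 5 ('D'): step: R->6, L=0; D->plug->F->R->A->L->D->refl->B->L'->G->R'->B->plug->G
Char 6 ('G'): step: R->7, L=0; G->plug->B->R->D->L->G->refl->F->L'->E->R'->G->plug->B
Char 7 ('B'): step: R->0, L->1 (L advanced); B->plug->G->R->B->L->H->refl->E->L'->D->R'->F->plug->D
Char 8 ('E'): step: R->1, L=1; E->plug->E->R->C->L->F->refl->G->L'->A->R'->F->plug->D
Char 9 ('C'): step: R->2, L=1; C->plug->C->R->F->L->A->refl->C->L'->H->R'->E->plug->E

Answer: DGAGGBDDE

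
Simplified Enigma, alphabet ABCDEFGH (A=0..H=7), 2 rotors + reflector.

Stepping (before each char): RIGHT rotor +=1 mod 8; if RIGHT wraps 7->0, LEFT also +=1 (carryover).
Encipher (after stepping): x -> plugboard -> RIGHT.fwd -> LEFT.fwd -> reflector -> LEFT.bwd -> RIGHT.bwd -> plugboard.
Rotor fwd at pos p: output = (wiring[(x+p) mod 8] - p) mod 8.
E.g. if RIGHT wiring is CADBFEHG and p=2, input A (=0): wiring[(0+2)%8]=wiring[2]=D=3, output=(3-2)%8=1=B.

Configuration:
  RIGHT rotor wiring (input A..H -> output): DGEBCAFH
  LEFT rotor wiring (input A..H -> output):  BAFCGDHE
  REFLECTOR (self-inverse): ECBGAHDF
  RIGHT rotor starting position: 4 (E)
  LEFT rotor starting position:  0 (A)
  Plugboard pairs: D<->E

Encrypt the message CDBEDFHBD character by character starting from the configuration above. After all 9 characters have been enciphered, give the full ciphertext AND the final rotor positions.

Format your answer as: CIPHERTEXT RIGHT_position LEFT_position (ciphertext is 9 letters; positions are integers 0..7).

Answer: EHEHEEBFF 5 1

Derivation:
Char 1 ('C'): step: R->5, L=0; C->plug->C->R->C->L->F->refl->H->L'->G->R'->D->plug->E
Char 2 ('D'): step: R->6, L=0; D->plug->E->R->G->L->H->refl->F->L'->C->R'->H->plug->H
Char 3 ('B'): step: R->7, L=0; B->plug->B->R->E->L->G->refl->D->L'->F->R'->D->plug->E
Char 4 ('E'): step: R->0, L->1 (L advanced); E->plug->D->R->B->L->E->refl->A->L'->H->R'->H->plug->H
Char 5 ('D'): step: R->1, L=1; D->plug->E->R->H->L->A->refl->E->L'->B->R'->D->plug->E
Char 6 ('F'): step: R->2, L=1; F->plug->F->R->F->L->G->refl->D->L'->G->R'->D->plug->E
Char 7 ('H'): step: R->3, L=1; H->plug->H->R->B->L->E->refl->A->L'->H->R'->B->plug->B
Char 8 ('B'): step: R->4, L=1; B->plug->B->R->E->L->C->refl->B->L'->C->R'->F->plug->F
Char 9 ('D'): step: R->5, L=1; D->plug->E->R->B->L->E->refl->A->L'->H->R'->F->plug->F
Final: ciphertext=EHEHEEBFF, RIGHT=5, LEFT=1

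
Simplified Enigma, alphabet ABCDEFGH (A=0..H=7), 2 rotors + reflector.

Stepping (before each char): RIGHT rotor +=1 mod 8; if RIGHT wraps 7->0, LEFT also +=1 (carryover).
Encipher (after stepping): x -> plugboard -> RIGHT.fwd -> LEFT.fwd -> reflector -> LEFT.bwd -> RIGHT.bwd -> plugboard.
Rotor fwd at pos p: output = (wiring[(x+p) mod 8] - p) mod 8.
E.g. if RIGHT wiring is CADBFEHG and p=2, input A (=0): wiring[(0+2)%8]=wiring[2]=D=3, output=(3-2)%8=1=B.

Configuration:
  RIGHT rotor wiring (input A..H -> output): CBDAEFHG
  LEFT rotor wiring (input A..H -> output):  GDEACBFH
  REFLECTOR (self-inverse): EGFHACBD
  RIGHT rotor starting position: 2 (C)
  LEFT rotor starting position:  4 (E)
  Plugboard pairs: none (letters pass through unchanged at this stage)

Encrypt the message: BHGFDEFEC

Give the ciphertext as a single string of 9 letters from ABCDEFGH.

Answer: DBDBECGBF

Derivation:
Char 1 ('B'): step: R->3, L=4; B->plug->B->R->B->L->F->refl->C->L'->E->R'->D->plug->D
Char 2 ('H'): step: R->4, L=4; H->plug->H->R->E->L->C->refl->F->L'->B->R'->B->plug->B
Char 3 ('G'): step: R->5, L=4; G->plug->G->R->D->L->D->refl->H->L'->F->R'->D->plug->D
Char 4 ('F'): step: R->6, L=4; F->plug->F->R->C->L->B->refl->G->L'->A->R'->B->plug->B
Char 5 ('D'): step: R->7, L=4; D->plug->D->R->E->L->C->refl->F->L'->B->R'->E->plug->E
Char 6 ('E'): step: R->0, L->5 (L advanced); E->plug->E->R->E->L->G->refl->B->L'->D->R'->C->plug->C
Char 7 ('F'): step: R->1, L=5; F->plug->F->R->G->L->D->refl->H->L'->F->R'->G->plug->G
Char 8 ('E'): step: R->2, L=5; E->plug->E->R->F->L->H->refl->D->L'->G->R'->B->plug->B
Char 9 ('C'): step: R->3, L=5; C->plug->C->R->C->L->C->refl->F->L'->H->R'->F->plug->F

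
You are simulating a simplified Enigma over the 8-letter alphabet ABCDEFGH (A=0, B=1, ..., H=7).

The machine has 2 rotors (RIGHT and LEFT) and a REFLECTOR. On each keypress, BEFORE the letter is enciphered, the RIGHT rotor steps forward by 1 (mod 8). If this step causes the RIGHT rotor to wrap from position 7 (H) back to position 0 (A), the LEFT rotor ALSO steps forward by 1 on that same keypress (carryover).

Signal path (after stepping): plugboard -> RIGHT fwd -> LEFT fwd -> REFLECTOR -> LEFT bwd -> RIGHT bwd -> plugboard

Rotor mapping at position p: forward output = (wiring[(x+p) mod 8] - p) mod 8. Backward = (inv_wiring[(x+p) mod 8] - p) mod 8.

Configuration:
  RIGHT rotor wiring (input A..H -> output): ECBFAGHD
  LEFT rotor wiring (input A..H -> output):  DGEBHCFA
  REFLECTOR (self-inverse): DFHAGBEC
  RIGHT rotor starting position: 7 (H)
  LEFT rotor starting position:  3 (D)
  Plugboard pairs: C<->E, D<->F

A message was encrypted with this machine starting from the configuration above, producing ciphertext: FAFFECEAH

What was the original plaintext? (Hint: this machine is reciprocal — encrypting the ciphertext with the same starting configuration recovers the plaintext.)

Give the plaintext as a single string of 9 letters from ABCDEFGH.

Answer: AHCBHDHBD

Derivation:
Char 1 ('F'): step: R->0, L->4 (L advanced); F->plug->D->R->F->L->C->refl->H->L'->E->R'->A->plug->A
Char 2 ('A'): step: R->1, L=4; A->plug->A->R->B->L->G->refl->E->L'->D->R'->H->plug->H
Char 3 ('F'): step: R->2, L=4; F->plug->D->R->E->L->H->refl->C->L'->F->R'->E->plug->C
Char 4 ('F'): step: R->3, L=4; F->plug->D->R->E->L->H->refl->C->L'->F->R'->B->plug->B
Char 5 ('E'): step: R->4, L=4; E->plug->C->R->D->L->E->refl->G->L'->B->R'->H->plug->H
Char 6 ('C'): step: R->5, L=4; C->plug->E->R->F->L->C->refl->H->L'->E->R'->F->plug->D
Char 7 ('E'): step: R->6, L=4; E->plug->C->R->G->L->A->refl->D->L'->A->R'->H->plug->H
Char 8 ('A'): step: R->7, L=4; A->plug->A->R->E->L->H->refl->C->L'->F->R'->B->plug->B
Char 9 ('H'): step: R->0, L->5 (L advanced); H->plug->H->R->D->L->G->refl->E->L'->G->R'->F->plug->D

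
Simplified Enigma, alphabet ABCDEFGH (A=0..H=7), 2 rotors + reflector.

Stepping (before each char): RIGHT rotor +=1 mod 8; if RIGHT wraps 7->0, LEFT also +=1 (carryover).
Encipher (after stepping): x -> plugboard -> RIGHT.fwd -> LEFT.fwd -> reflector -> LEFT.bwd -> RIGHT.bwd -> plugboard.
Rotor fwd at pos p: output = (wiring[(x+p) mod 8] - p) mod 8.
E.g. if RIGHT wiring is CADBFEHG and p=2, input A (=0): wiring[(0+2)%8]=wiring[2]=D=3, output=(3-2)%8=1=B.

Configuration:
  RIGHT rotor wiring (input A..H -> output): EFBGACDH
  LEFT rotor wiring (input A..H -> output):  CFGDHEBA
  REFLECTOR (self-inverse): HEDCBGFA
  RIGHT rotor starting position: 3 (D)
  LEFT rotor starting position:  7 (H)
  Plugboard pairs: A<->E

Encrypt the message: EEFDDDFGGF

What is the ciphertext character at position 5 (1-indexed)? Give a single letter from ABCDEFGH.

Char 1 ('E'): step: R->4, L=7; E->plug->A->R->E->L->E->refl->B->L'->A->R'->E->plug->A
Char 2 ('E'): step: R->5, L=7; E->plug->A->R->F->L->A->refl->H->L'->D->R'->H->plug->H
Char 3 ('F'): step: R->6, L=7; F->plug->F->R->A->L->B->refl->E->L'->E->R'->H->plug->H
Char 4 ('D'): step: R->7, L=7; D->plug->D->R->C->L->G->refl->F->L'->G->R'->C->plug->C
Char 5 ('D'): step: R->0, L->0 (L advanced); D->plug->D->R->G->L->B->refl->E->L'->F->R'->B->plug->B

B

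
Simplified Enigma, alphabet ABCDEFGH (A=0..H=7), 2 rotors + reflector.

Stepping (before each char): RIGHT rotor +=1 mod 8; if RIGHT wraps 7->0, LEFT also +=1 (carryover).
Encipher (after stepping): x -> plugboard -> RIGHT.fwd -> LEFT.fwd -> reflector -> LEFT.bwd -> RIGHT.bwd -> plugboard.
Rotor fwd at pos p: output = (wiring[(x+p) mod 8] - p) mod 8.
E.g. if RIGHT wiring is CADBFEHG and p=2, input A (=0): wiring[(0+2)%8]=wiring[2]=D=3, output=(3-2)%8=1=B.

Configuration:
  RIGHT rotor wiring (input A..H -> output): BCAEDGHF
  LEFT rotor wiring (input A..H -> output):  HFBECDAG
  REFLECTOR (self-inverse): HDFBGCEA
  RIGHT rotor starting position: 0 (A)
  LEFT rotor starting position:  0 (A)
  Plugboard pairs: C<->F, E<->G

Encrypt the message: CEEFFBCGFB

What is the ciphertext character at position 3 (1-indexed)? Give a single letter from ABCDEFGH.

Char 1 ('C'): step: R->1, L=0; C->plug->F->R->G->L->A->refl->H->L'->A->R'->H->plug->H
Char 2 ('E'): step: R->2, L=0; E->plug->G->R->H->L->G->refl->E->L'->D->R'->F->plug->C
Char 3 ('E'): step: R->3, L=0; E->plug->G->R->H->L->G->refl->E->L'->D->R'->C->plug->F

F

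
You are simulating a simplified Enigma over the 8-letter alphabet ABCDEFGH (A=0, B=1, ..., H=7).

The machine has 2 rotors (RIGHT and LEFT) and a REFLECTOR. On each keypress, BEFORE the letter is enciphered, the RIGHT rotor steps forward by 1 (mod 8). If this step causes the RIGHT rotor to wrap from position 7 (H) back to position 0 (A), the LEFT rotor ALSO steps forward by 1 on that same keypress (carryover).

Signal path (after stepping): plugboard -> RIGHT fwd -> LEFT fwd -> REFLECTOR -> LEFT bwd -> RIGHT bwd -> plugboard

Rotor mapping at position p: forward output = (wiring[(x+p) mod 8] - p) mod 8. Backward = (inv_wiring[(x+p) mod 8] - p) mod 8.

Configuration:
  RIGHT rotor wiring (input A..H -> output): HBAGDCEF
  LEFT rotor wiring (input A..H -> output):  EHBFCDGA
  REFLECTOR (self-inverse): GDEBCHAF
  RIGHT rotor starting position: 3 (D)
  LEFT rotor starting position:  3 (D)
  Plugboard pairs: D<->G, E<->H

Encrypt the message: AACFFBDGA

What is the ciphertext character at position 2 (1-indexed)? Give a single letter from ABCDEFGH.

Char 1 ('A'): step: R->4, L=3; A->plug->A->R->H->L->G->refl->A->L'->C->R'->H->plug->E
Char 2 ('A'): step: R->5, L=3; A->plug->A->R->F->L->B->refl->D->L'->D->R'->F->plug->F

F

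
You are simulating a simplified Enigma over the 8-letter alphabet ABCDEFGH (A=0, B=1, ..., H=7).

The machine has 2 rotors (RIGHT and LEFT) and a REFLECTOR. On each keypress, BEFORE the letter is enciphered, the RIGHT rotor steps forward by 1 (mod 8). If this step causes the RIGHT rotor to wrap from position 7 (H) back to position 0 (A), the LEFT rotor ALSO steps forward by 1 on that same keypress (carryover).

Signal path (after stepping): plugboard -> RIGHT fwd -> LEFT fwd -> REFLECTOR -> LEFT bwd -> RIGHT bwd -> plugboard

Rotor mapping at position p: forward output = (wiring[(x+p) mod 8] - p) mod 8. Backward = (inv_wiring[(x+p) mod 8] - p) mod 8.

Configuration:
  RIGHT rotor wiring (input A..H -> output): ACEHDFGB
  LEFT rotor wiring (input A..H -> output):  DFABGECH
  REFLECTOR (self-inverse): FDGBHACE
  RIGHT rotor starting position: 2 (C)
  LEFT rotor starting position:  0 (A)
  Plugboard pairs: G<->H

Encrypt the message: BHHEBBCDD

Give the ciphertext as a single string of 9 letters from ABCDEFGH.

Answer: DGBDAEGAC

Derivation:
Char 1 ('B'): step: R->3, L=0; B->plug->B->R->A->L->D->refl->B->L'->D->R'->D->plug->D
Char 2 ('H'): step: R->4, L=0; H->plug->G->R->A->L->D->refl->B->L'->D->R'->H->plug->G
Char 3 ('H'): step: R->5, L=0; H->plug->G->R->C->L->A->refl->F->L'->B->R'->B->plug->B
Char 4 ('E'): step: R->6, L=0; E->plug->E->R->G->L->C->refl->G->L'->E->R'->D->plug->D
Char 5 ('B'): step: R->7, L=0; B->plug->B->R->B->L->F->refl->A->L'->C->R'->A->plug->A
Char 6 ('B'): step: R->0, L->1 (L advanced); B->plug->B->R->C->L->A->refl->F->L'->D->R'->E->plug->E
Char 7 ('C'): step: R->1, L=1; C->plug->C->R->G->L->G->refl->C->L'->H->R'->H->plug->G
Char 8 ('D'): step: R->2, L=1; D->plug->D->R->D->L->F->refl->A->L'->C->R'->A->plug->A
Char 9 ('D'): step: R->3, L=1; D->plug->D->R->D->L->F->refl->A->L'->C->R'->C->plug->C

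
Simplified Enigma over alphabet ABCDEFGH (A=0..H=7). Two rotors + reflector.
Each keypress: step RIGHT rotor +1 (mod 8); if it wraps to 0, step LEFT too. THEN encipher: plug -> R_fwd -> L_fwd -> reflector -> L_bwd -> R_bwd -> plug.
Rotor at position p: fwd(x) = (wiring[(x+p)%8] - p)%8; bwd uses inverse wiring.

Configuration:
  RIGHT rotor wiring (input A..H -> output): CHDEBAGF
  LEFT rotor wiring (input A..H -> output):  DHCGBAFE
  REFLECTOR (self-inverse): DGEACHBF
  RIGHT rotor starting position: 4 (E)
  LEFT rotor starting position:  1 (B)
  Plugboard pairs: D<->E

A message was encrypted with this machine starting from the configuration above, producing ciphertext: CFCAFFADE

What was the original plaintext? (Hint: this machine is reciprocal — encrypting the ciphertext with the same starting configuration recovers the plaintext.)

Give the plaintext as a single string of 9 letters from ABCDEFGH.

Answer: BGGBHECFB

Derivation:
Char 1 ('C'): step: R->5, L=1; C->plug->C->R->A->L->G->refl->B->L'->B->R'->B->plug->B
Char 2 ('F'): step: R->6, L=1; F->plug->F->R->G->L->D->refl->A->L'->D->R'->G->plug->G
Char 3 ('C'): step: R->7, L=1; C->plug->C->R->A->L->G->refl->B->L'->B->R'->G->plug->G
Char 4 ('A'): step: R->0, L->2 (L advanced); A->plug->A->R->C->L->H->refl->F->L'->H->R'->B->plug->B
Char 5 ('F'): step: R->1, L=2; F->plug->F->R->F->L->C->refl->E->L'->B->R'->H->plug->H
Char 6 ('F'): step: R->2, L=2; F->plug->F->R->D->L->G->refl->B->L'->G->R'->D->plug->E
Char 7 ('A'): step: R->3, L=2; A->plug->A->R->B->L->E->refl->C->L'->F->R'->C->plug->C
Char 8 ('D'): step: R->4, L=2; D->plug->E->R->G->L->B->refl->G->L'->D->R'->F->plug->F
Char 9 ('E'): step: R->5, L=2; E->plug->D->R->F->L->C->refl->E->L'->B->R'->B->plug->B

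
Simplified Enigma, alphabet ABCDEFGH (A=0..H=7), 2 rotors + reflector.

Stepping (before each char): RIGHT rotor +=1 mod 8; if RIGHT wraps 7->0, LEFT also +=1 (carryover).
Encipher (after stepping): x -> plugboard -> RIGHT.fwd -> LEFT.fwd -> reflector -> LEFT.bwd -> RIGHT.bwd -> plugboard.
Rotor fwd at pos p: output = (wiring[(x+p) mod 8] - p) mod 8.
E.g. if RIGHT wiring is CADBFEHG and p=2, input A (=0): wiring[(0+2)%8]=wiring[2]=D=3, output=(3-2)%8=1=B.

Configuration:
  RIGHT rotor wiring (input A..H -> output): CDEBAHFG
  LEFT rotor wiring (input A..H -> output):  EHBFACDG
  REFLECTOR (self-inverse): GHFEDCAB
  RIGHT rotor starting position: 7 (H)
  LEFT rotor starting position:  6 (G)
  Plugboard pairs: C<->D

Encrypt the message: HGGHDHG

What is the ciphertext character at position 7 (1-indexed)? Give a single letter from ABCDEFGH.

Char 1 ('H'): step: R->0, L->7 (L advanced); H->plug->H->R->G->L->D->refl->E->L'->H->R'->F->plug->F
Char 2 ('G'): step: R->1, L=7; G->plug->G->R->F->L->B->refl->H->L'->A->R'->C->plug->D
Char 3 ('G'): step: R->2, L=7; G->plug->G->R->A->L->H->refl->B->L'->F->R'->D->plug->C
Char 4 ('H'): step: R->3, L=7; H->plug->H->R->B->L->F->refl->C->L'->D->R'->E->plug->E
Char 5 ('D'): step: R->4, L=7; D->plug->C->R->B->L->F->refl->C->L'->D->R'->B->plug->B
Char 6 ('H'): step: R->5, L=7; H->plug->H->R->D->L->C->refl->F->L'->B->R'->C->plug->D
Char 7 ('G'): step: R->6, L=7; G->plug->G->R->C->L->A->refl->G->L'->E->R'->C->plug->D

D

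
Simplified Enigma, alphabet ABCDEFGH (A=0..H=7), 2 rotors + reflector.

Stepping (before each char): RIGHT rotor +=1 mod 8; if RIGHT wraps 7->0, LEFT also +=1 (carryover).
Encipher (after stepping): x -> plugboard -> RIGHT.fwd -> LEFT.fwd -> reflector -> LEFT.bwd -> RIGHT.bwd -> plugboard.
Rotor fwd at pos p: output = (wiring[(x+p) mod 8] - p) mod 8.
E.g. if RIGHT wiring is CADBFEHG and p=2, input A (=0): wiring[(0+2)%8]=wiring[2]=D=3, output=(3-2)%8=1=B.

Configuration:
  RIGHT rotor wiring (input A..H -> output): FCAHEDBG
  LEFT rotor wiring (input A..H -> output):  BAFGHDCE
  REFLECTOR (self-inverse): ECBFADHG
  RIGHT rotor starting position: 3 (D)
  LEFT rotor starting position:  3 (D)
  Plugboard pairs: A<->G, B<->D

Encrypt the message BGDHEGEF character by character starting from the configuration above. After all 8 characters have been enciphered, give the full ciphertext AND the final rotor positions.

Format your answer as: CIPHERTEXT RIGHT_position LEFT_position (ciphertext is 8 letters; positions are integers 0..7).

Answer: EBABCEGD 3 4

Derivation:
Char 1 ('B'): step: R->4, L=3; B->plug->D->R->C->L->A->refl->E->L'->B->R'->E->plug->E
Char 2 ('G'): step: R->5, L=3; G->plug->A->R->G->L->F->refl->D->L'->A->R'->D->plug->B
Char 3 ('D'): step: R->6, L=3; D->plug->B->R->A->L->D->refl->F->L'->G->R'->G->plug->A
Char 4 ('H'): step: R->7, L=3; H->plug->H->R->C->L->A->refl->E->L'->B->R'->D->plug->B
Char 5 ('E'): step: R->0, L->4 (L advanced); E->plug->E->R->E->L->F->refl->D->L'->A->R'->C->plug->C
Char 6 ('G'): step: R->1, L=4; G->plug->A->R->B->L->H->refl->G->L'->C->R'->E->plug->E
Char 7 ('E'): step: R->2, L=4; E->plug->E->R->H->L->C->refl->B->L'->G->R'->A->plug->G
Char 8 ('F'): step: R->3, L=4; F->plug->F->R->C->L->G->refl->H->L'->B->R'->B->plug->D
Final: ciphertext=EBABCEGD, RIGHT=3, LEFT=4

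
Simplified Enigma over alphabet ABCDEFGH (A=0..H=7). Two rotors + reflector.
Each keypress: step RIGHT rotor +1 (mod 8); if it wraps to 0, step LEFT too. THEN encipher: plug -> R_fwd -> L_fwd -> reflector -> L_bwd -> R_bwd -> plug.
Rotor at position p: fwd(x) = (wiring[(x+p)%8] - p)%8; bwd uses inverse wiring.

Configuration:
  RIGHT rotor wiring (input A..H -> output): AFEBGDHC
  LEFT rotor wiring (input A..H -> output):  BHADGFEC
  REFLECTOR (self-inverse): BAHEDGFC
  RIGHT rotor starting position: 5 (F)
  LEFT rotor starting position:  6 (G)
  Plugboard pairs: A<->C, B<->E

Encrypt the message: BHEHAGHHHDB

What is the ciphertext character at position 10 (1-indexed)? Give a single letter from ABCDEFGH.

Char 1 ('B'): step: R->6, L=6; B->plug->E->R->G->L->A->refl->B->L'->D->R'->F->plug->F
Char 2 ('H'): step: R->7, L=6; H->plug->H->R->A->L->G->refl->F->L'->F->R'->D->plug->D
Char 3 ('E'): step: R->0, L->7 (L advanced); E->plug->B->R->F->L->H->refl->C->L'->B->R'->D->plug->D
Char 4 ('H'): step: R->1, L=7; H->plug->H->R->H->L->F->refl->G->L'->G->R'->F->plug->F
Char 5 ('A'): step: R->2, L=7; A->plug->C->R->E->L->E->refl->D->L'->A->R'->F->plug->F
Char 6 ('G'): step: R->3, L=7; G->plug->G->R->C->L->A->refl->B->L'->D->R'->B->plug->E
Char 7 ('H'): step: R->4, L=7; H->plug->H->R->F->L->H->refl->C->L'->B->R'->F->plug->F
Char 8 ('H'): step: R->5, L=7; H->plug->H->R->B->L->C->refl->H->L'->F->R'->C->plug->A
Char 9 ('H'): step: R->6, L=7; H->plug->H->R->F->L->H->refl->C->L'->B->R'->A->plug->C
Char 10 ('D'): step: R->7, L=7; D->plug->D->R->F->L->H->refl->C->L'->B->R'->B->plug->E

E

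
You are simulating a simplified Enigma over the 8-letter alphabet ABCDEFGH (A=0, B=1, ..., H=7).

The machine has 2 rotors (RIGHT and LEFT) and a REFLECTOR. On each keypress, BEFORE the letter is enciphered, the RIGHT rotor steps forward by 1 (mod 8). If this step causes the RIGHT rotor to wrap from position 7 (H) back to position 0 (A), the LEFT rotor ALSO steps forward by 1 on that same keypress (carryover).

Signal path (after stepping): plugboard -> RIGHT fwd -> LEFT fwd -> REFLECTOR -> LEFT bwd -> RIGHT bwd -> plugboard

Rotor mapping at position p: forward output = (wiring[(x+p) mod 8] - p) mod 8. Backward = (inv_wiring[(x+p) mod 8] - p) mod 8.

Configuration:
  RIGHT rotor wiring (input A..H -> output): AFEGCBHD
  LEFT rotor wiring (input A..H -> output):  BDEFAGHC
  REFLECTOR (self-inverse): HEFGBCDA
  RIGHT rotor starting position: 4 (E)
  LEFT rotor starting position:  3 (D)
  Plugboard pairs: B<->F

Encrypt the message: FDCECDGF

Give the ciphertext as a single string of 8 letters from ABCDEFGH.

Char 1 ('F'): step: R->5, L=3; F->plug->B->R->C->L->D->refl->G->L'->F->R'->H->plug->H
Char 2 ('D'): step: R->6, L=3; D->plug->D->R->H->L->B->refl->E->L'->D->R'->H->plug->H
Char 3 ('C'): step: R->7, L=3; C->plug->C->R->G->L->A->refl->H->L'->E->R'->A->plug->A
Char 4 ('E'): step: R->0, L->4 (L advanced); E->plug->E->R->C->L->D->refl->G->L'->D->R'->H->plug->H
Char 5 ('C'): step: R->1, L=4; C->plug->C->R->F->L->H->refl->A->L'->G->R'->F->plug->B
Char 6 ('D'): step: R->2, L=4; D->plug->D->R->H->L->B->refl->E->L'->A->R'->C->plug->C
Char 7 ('G'): step: R->3, L=4; G->plug->G->R->C->L->D->refl->G->L'->D->R'->A->plug->A
Char 8 ('F'): step: R->4, L=4; F->plug->B->R->F->L->H->refl->A->L'->G->R'->A->plug->A

Answer: HHAHBCAA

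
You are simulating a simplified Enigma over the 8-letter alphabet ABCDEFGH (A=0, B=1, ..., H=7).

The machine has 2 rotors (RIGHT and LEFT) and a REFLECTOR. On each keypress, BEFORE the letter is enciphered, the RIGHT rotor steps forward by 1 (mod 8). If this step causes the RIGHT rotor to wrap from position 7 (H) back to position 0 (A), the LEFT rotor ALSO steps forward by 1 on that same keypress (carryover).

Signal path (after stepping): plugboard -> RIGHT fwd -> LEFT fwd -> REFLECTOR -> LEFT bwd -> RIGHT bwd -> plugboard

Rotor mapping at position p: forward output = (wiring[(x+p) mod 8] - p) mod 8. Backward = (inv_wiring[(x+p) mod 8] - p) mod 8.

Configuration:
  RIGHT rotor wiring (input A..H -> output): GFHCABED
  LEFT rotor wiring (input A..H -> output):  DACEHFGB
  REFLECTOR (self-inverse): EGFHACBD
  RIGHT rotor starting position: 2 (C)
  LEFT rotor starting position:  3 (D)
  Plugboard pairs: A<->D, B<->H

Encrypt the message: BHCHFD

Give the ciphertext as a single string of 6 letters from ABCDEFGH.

Answer: EFFEBF

Derivation:
Char 1 ('B'): step: R->3, L=3; B->plug->H->R->E->L->G->refl->B->L'->A->R'->E->plug->E
Char 2 ('H'): step: R->4, L=3; H->plug->B->R->F->L->A->refl->E->L'->B->R'->F->plug->F
Char 3 ('C'): step: R->5, L=3; C->plug->C->R->G->L->F->refl->C->L'->C->R'->F->plug->F
Char 4 ('H'): step: R->6, L=3; H->plug->B->R->F->L->A->refl->E->L'->B->R'->E->plug->E
Char 5 ('F'): step: R->7, L=3; F->plug->F->R->B->L->E->refl->A->L'->F->R'->H->plug->B
Char 6 ('D'): step: R->0, L->4 (L advanced); D->plug->A->R->G->L->G->refl->B->L'->B->R'->F->plug->F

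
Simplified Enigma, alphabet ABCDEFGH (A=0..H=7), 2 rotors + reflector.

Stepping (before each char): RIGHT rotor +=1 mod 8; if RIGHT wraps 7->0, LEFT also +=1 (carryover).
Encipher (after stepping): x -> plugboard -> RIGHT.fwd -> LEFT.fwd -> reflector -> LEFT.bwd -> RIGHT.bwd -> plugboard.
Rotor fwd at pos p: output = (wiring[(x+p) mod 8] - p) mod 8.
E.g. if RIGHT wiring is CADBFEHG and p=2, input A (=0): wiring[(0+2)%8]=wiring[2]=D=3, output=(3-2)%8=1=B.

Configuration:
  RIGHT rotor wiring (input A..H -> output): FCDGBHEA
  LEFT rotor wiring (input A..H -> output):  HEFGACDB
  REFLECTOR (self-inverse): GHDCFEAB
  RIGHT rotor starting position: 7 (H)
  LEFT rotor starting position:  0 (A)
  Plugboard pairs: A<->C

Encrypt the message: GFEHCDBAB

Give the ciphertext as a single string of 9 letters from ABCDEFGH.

Char 1 ('G'): step: R->0, L->1 (L advanced); G->plug->G->R->E->L->B->refl->H->L'->D->R'->C->plug->A
Char 2 ('F'): step: R->1, L=1; F->plug->F->R->D->L->H->refl->B->L'->E->R'->H->plug->H
Char 3 ('E'): step: R->2, L=1; E->plug->E->R->C->L->F->refl->E->L'->B->R'->A->plug->C
Char 4 ('H'): step: R->3, L=1; H->plug->H->R->A->L->D->refl->C->L'->F->R'->E->plug->E
Char 5 ('C'): step: R->4, L=1; C->plug->A->R->F->L->C->refl->D->L'->A->R'->C->plug->A
Char 6 ('D'): step: R->5, L=1; D->plug->D->R->A->L->D->refl->C->L'->F->R'->E->plug->E
Char 7 ('B'): step: R->6, L=1; B->plug->B->R->C->L->F->refl->E->L'->B->R'->H->plug->H
Char 8 ('A'): step: R->7, L=1; A->plug->C->R->D->L->H->refl->B->L'->E->R'->D->plug->D
Char 9 ('B'): step: R->0, L->2 (L advanced); B->plug->B->R->C->L->G->refl->A->L'->D->R'->C->plug->A

Answer: AHCEAEHDA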